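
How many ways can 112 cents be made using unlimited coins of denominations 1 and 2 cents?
Coefficient of x^112 in 1/(1-x^1) · 1/(1-x^2). Use j coins of 2 for j = 0..⌊112/2⌋ = 56, the rest in 1s: 56 + 1 = 57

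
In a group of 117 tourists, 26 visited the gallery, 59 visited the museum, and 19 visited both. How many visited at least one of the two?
|A∪B| = |A| + |B| - |A∩B| = 26 + 59 - 19 = 66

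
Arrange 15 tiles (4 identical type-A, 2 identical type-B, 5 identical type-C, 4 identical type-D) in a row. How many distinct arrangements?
15! / (4! × 2! × 5! × 4!) = 9459450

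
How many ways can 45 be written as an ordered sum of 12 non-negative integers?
C(45+12-1, 12-1) = C(56, 11) = 148902215280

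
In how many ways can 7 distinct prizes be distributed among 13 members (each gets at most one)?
P(13,7) = 13!/(13-7)! = 8648640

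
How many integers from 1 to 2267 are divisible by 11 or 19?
⌊2267/11⌋ + ⌊2267/19⌋ - ⌊2267/209⌋ = 206 + 119 - 10 = 315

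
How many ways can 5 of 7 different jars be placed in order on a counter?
P(7,5) = 7!/(7-5)! = 2520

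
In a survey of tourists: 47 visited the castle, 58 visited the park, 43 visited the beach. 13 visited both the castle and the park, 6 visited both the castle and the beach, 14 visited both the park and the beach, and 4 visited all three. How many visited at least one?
|A∪B∪C| = 47+58+43-13-6-14+4 = 119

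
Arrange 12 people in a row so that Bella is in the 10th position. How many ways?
Fix one position: (12-1)! = 39916800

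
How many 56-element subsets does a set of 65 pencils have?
C(65,56) = 65!/(56!×9!) = 31966749880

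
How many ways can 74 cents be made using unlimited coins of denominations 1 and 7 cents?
Coefficient of x^74 in 1/(1-x^1) · 1/(1-x^7). Use j coins of 7 for j = 0..⌊74/7⌋ = 10, the rest in 1s: 10 + 1 = 11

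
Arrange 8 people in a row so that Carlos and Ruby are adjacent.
Treat as block: (8-1)! × 2! = 5040 × 2 = 10080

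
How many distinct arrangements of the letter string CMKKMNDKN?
9! / (2! × 1! × 2! × 3! × 1!) = 15120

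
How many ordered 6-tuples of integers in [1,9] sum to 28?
Coefficient of x^28 in (x + x² + ... + x^9)^6. By inclusion-exclusion on dice exceeding 9: Σ_j (-1)^j C(6,j)·C(28-1-9j, 5) = C(6,0)·C(27,5) - C(6,1)·C(18,5) + C(6,2)·C(9,5) = 1·80730 - 6·8568 + 15·126 = 31212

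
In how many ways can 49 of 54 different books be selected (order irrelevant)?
C(54,49) = 54!/(49!×5!) = 3162510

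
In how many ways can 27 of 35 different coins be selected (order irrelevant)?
C(35,27) = 35!/(27!×8!) = 23535820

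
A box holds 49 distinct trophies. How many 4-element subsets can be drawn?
C(49,4) = 49!/(4!×45!) = 211876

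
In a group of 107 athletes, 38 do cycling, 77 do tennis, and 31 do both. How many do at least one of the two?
|A∪B| = |A| + |B| - |A∩B| = 38 + 77 - 31 = 84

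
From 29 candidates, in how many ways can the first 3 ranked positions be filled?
P(29,3) = 29!/(29-3)! = 21924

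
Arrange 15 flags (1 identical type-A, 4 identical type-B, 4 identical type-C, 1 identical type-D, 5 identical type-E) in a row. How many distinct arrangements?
15! / (1! × 4! × 4! × 1! × 5!) = 18918900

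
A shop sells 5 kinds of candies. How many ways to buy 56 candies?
C(56+5-1, 5-1) = C(60, 4) = 487635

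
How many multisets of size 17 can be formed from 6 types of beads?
C(17+6-1, 6-1) = C(22, 5) = 26334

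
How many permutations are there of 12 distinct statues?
12! = 479001600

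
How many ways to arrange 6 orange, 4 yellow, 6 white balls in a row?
16! / (6! × 4! × 6!) = 1681680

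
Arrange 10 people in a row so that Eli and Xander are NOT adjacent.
Total - adjacent = 10! - (10-1)!×2 = 3628800 - 725760 = 2903040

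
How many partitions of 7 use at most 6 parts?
By conjugation, equals partitions of 7 into parts ≤ 6. Let r_j(i) = number of partitions of i into parts ≤ j, for i = 0..7. r_1(i) = 1 for all i; r_j(i) = r_{j-1}(i) + r_j(i-j). Rows j = 2..6: ≤2: 1 1 2 2 3 3 4 4; ≤3: 1 1 2 3 4 5 7 8; ≤4: 1 1 2 3 5 6 9 11; ≤5: 1 1 2 3 5 7 10 13; ≤6: 1 1 2 3 5 7 11 14. r_6(7) = 14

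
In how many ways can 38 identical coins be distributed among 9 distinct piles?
C(38+9-1, 9-1) = C(46, 8) = 260932815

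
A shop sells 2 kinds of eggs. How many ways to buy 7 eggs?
C(7+2-1, 2-1) = C(8, 1) = 8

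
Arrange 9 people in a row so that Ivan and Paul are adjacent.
Treat as block: (9-1)! × 2! = 40320 × 2 = 80640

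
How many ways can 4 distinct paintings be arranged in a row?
4! = 24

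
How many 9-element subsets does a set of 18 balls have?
C(18,9) = 18!/(9!×9!) = 48620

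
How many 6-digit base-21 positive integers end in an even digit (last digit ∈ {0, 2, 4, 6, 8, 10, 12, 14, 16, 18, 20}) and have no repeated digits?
Last∈{0,2,4,6,8,10,12,14,16,18,20}. Last=0: 1860480. Last nonzero: 10×19×P(19,4) = 17674560. Total = 19535040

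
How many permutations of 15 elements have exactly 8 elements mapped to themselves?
Choose the 8 fixed points C(15,8) = 6435, derange the rest: !7 = Σ_{j=0}^{7} (-1)^j·7!/j! = 5040 - 5040 + 2520 - 840 + 210 - 42 + 7 - 1 = 1854. Product = 6435 × 1854 = 11930490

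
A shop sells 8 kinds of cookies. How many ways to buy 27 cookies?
C(27+8-1, 8-1) = C(34, 7) = 5379616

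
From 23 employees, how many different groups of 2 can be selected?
C(23,2) = 23!/(2!×21!) = 253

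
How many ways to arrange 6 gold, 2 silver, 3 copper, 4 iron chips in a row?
15! / (6! × 2! × 3! × 4!) = 6306300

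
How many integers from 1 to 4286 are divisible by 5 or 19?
⌊4286/5⌋ + ⌊4286/19⌋ - ⌊4286/95⌋ = 857 + 225 - 45 = 1037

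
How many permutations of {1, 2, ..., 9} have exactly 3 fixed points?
Choose the 3 fixed points C(9,3) = 84, derange the rest: !6 = Σ_{j=0}^{6} (-1)^j·6!/j! = 720 - 720 + 360 - 120 + 30 - 6 + 1 = 265. Product = 84 × 265 = 22260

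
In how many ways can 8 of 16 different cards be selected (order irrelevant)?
C(16,8) = 16!/(8!×8!) = 12870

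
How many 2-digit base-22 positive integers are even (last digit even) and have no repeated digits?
Last∈{0,2,4,6,8,10,12,14,16,18,20}. Last=0: 21. Last nonzero: 10×20×P(20,0) = 200. Total = 221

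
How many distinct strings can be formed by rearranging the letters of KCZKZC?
6! / (2! × 2! × 2!) = 90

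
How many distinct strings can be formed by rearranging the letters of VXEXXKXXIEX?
11! / (1! × 1! × 2! × 1! × 6!) = 27720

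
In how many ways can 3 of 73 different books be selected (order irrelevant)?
C(73,3) = 73!/(3!×70!) = 62196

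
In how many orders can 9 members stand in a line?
9! = 362880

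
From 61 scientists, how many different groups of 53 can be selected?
C(61,53) = 61!/(53!×8!) = 2944827765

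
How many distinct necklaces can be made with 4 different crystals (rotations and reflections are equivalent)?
(4-1)!/2 = 6/2 = 3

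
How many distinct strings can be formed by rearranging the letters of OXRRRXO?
7! / (2! × 3! × 2!) = 210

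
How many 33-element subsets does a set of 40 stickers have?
C(40,33) = 40!/(33!×7!) = 18643560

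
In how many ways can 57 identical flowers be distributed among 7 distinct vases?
C(57+7-1, 7-1) = C(63, 6) = 67945521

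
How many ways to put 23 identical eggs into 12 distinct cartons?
C(23+12-1, 12-1) = C(34, 11) = 286097760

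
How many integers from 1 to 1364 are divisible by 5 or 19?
⌊1364/5⌋ + ⌊1364/19⌋ - ⌊1364/95⌋ = 272 + 71 - 14 = 329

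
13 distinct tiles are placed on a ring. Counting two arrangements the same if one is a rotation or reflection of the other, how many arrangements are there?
(13-1)!/2 = 479001600/2 = 239500800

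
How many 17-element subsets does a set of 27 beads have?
C(27,17) = 27!/(17!×10!) = 8436285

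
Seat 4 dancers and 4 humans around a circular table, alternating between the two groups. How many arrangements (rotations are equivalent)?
Fix one of the dancers: (4-1)! ways for the remaining dancers, × 4! ways for the humans = 6 × 24 = 144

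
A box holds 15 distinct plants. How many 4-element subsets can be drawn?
C(15,4) = 15!/(4!×11!) = 1365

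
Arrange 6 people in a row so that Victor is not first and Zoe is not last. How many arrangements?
By inclusion-exclusion: 6! - 2×(6-1)! + (6-2)! = 720 - 240 + 24 = 504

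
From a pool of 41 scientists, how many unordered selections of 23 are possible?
C(41,23) = 41!/(23!×18!) = 202112640600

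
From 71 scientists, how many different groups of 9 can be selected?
C(71,9) = 71!/(9!×62!) = 74473879480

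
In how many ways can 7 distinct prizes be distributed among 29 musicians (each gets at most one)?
P(29,7) = 29!/(29-7)! = 7866331200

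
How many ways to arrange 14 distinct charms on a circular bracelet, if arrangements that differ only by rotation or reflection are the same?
(14-1)!/2 = 6227020800/2 = 3113510400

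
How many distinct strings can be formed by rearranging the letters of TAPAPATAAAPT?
12! / (3! × 6! × 3!) = 18480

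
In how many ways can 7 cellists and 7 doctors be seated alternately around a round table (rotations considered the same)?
Fix one of the cellists: (7-1)! ways for the remaining cellists, × 7! ways for the doctors = 720 × 5040 = 3628800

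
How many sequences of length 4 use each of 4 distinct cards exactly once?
4! = 24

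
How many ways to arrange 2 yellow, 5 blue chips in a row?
7! / (2! × 5!) = 21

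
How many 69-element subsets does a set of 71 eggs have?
C(71,69) = 71!/(69!×2!) = 2485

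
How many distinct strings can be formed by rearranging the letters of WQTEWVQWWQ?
10! / (4! × 3! × 1! × 1! × 1!) = 25200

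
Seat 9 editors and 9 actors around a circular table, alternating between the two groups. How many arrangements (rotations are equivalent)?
Fix one of the editors: (9-1)! ways for the remaining editors, × 9! ways for the actors = 40320 × 362880 = 14631321600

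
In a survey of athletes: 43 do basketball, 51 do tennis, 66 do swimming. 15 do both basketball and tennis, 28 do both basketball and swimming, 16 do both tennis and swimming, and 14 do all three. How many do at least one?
|A∪B∪C| = 43+51+66-15-28-16+14 = 115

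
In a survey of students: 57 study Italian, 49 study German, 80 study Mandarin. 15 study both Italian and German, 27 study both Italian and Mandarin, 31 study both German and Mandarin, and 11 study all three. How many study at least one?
|A∪B∪C| = 57+49+80-15-27-31+11 = 124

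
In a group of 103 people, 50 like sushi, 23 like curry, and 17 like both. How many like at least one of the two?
|A∪B| = |A| + |B| - |A∩B| = 50 + 23 - 17 = 56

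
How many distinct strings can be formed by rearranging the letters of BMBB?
4! / (3! × 1!) = 4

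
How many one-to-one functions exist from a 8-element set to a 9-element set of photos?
P(9,8) = 9!/(9-8)! = 362880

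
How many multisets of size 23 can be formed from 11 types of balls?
C(23+11-1, 11-1) = C(33, 10) = 92561040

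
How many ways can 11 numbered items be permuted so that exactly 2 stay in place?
Choose the 2 fixed points C(11,2) = 55, derange the rest: !9 = Σ_{j=0}^{9} (-1)^j·9!/j! = 362880 - 362880 + 181440 - 60480 + 15120 - 3024 + 504 - 72 + 9 - 1 = 133496. Product = 55 × 133496 = 7342280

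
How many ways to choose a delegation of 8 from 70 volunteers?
C(70,8) = 70!/(8!×62!) = 9440350920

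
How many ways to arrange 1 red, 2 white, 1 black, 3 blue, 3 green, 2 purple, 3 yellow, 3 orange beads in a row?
18! / (1! × 2! × 1! × 3! × 3! × 2! × 3! × 3!) = 1235025792000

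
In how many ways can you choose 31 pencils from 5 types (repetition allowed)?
C(31+5-1, 5-1) = C(35, 4) = 52360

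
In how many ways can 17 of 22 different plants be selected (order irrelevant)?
C(22,17) = 22!/(17!×5!) = 26334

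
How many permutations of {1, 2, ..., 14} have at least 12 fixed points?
Exactly j fixed points: C(14,j)·!(14-j); sum over j ≥ 12 (derangement numbers via !m = (m-1)·(!(m-1) + !(m-2)): !0..!2 = 1, 0, 1). Σ_{j=12}^{14} C(14,j)·!(14-j) = C(14,12)·!2 + C(14,13)·!1 + C(14,14)·!0 = 91·1 + 14·0 + 1·1 = 92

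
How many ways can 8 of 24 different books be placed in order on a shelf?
P(24,8) = 24!/(24-8)! = 29654190720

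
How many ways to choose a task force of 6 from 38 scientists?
C(38,6) = 38!/(6!×32!) = 2760681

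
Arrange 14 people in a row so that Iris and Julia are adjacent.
Treat as block: (14-1)! × 2! = 6227020800 × 2 = 12454041600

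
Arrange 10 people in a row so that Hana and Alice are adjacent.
Treat as block: (10-1)! × 2! = 362880 × 2 = 725760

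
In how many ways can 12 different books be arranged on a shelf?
12! = 479001600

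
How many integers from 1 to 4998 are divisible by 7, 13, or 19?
⌊4998/7⌋+⌊4998/13⌋+⌊4998/19⌋ - ⌊4998/91⌋-⌊4998/133⌋-⌊4998/247⌋ + ⌊4998/1729⌋ = 714+384+263 - 54-37-20 + 2 = 1252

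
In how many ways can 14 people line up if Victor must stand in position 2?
Fix one position: (14-1)! = 6227020800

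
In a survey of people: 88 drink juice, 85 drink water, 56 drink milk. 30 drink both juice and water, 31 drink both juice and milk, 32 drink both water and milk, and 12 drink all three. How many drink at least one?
|A∪B∪C| = 88+85+56-30-31-32+12 = 148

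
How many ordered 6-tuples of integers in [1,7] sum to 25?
Coefficient of x^25 in (x + x² + ... + x^7)^6. By inclusion-exclusion on dice exceeding 7: Σ_j (-1)^j C(6,j)·C(25-1-7j, 5) = C(6,0)·C(24,5) - C(6,1)·C(17,5) + C(6,2)·C(10,5) = 1·42504 - 6·6188 + 15·252 = 9156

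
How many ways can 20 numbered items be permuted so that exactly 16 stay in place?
Choose the 16 fixed points C(20,16) = 4845, derange the rest: !4 = Σ_{j=0}^{4} (-1)^j·4!/j! = 24 - 24 + 12 - 4 + 1 = 9. Product = 4845 × 9 = 43605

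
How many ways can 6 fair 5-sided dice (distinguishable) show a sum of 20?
Coefficient of x^20 in (x + x² + ... + x^5)^6. By inclusion-exclusion on dice exceeding 5: Σ_j (-1)^j C(6,j)·C(20-1-5j, 5) = C(6,0)·C(19,5) - C(6,1)·C(14,5) + C(6,2)·C(9,5) = 1·11628 - 6·2002 + 15·126 = 1506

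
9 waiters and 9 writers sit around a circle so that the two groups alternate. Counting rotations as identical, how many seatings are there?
Fix one of the waiters: (9-1)! ways for the remaining waiters, × 9! ways for the writers = 40320 × 362880 = 14631321600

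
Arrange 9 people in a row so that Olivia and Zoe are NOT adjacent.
Total - adjacent = 9! - (9-1)!×2 = 362880 - 80640 = 282240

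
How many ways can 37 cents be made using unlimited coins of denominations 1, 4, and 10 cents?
Coefficient of x^37 in 1/(1-x^1) · 1/(1-x^4) · 1/(1-x^10). Case on j = number of 10-cent coins (j = 0..3); remainder r = 37 - 10j is made from {1,4} in ⌊r/4⌋+1 ways. r = 37, 27, 17, 7 → 10 + 7 + 5 + 2 = 24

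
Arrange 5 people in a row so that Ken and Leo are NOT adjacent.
Total - adjacent = 5! - (5-1)!×2 = 120 - 48 = 72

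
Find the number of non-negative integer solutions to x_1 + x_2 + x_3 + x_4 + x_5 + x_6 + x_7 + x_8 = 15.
C(15+8-1, 8-1) = C(22, 7) = 170544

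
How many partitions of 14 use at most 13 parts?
By conjugation, equals partitions of 14 into parts ≤ 13. Let r_j(i) = number of partitions of i into parts ≤ j, for i = 0..14. r_1(i) = 1 for all i; r_j(i) = r_{j-1}(i) + r_j(i-j). Rows j = 2..13: ≤2: 1 1 2 2 3 3 4 4 5 5 6 6 7 7 8; ≤3: 1 1 2 3 4 5 7 8 10 12 14 16 19 21 24; ≤4: 1 1 2 3 5 6 9 11 15 18 23 27 34 39 47; ≤5: 1 1 2 3 5 7 10 13 18 23 30 37 47 57 70; ≤6: 1 1 2 3 5 7 11 14 20 26 35 44 58 71 90; ≤7: 1 1 2 3 5 7 11 15 21 28 38 49 65 82 105; ≤8: 1 1 2 3 5 7 11 15 22 29 40 52 70 89 116; ≤9: 1 1 2 3 5 7 11 15 22 30 41 54 73 94 123; ≤10: 1 1 2 3 5 7 11 15 22 30 42 55 75 97 128; ≤11: 1 1 2 3 5 7 11 15 22 30 42 56 76 99 131; ≤12: 1 1 2 3 5 7 11 15 22 30 42 56 77 100 133; ≤13: 1 1 2 3 5 7 11 15 22 30 42 56 77 101 134. r_13(14) = 134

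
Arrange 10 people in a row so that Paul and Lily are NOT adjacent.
Total - adjacent = 10! - (10-1)!×2 = 3628800 - 725760 = 2903040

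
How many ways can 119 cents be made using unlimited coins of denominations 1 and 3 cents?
Coefficient of x^119 in 1/(1-x^1) · 1/(1-x^3). Use j coins of 3 for j = 0..⌊119/3⌋ = 39, the rest in 1s: 39 + 1 = 40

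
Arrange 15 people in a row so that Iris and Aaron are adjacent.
Treat as block: (15-1)! × 2! = 87178291200 × 2 = 174356582400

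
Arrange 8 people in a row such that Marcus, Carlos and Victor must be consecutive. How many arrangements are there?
Treat the 3 as one block: (8-3+1)! × 3! = 720 × 6 = 4320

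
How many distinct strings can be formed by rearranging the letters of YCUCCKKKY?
9! / (2! × 3! × 1! × 3!) = 5040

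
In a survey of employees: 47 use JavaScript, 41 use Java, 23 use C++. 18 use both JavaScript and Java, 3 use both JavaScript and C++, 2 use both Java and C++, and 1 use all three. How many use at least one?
|A∪B∪C| = 47+41+23-18-3-2+1 = 89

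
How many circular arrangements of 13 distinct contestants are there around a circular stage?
Circular: fix one position, arrange the rest. (13-1)! = 479001600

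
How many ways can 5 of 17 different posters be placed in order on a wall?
P(17,5) = 17!/(17-5)! = 742560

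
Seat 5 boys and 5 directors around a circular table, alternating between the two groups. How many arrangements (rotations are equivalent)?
Fix one of the boys: (5-1)! ways for the remaining boys, × 5! ways for the directors = 24 × 120 = 2880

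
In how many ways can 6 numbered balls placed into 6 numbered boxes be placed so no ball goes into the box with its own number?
!6 = Σ_{j=0}^{6} (-1)^j·6!/j! = 720 - 720 + 360 - 120 + 30 - 6 + 1 = 265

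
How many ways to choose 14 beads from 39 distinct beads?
C(39,14) = 39!/(14!×25!) = 15084504396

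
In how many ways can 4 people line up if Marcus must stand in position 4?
Fix one position: (4-1)! = 6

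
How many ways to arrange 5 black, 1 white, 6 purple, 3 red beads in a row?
15! / (5! × 1! × 6! × 3!) = 2522520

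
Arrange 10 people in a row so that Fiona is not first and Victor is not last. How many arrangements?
By inclusion-exclusion: 10! - 2×(10-1)! + (10-2)! = 3628800 - 725760 + 40320 = 2943360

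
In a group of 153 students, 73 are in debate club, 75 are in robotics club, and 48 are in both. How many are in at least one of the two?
|A∪B| = |A| + |B| - |A∩B| = 73 + 75 - 48 = 100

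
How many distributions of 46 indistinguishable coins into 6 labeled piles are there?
C(46+6-1, 6-1) = C(51, 5) = 2349060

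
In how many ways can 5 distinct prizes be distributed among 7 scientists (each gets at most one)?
P(7,5) = 7!/(7-5)! = 2520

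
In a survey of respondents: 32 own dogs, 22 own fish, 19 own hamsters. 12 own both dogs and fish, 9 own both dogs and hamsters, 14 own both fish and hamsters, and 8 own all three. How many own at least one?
|A∪B∪C| = 32+22+19-12-9-14+8 = 46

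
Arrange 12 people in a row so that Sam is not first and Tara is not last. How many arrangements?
By inclusion-exclusion: 12! - 2×(12-1)! + (12-2)! = 479001600 - 79833600 + 3628800 = 402796800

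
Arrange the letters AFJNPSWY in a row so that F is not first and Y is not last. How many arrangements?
By inclusion-exclusion: 8! - 2×(8-1)! + (8-2)! = 40320 - 10080 + 720 = 30960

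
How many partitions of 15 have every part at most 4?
Let r_j(i) = number of partitions of i into parts ≤ j, for i = 0..15. r_1(i) = 1 for all i; r_j(i) = r_{j-1}(i) + r_j(i-j). Rows j = 2..4: ≤2: 1 1 2 2 3 3 4 4 5 5 6 6 7 7 8 8; ≤3: 1 1 2 3 4 5 7 8 10 12 14 16 19 21 24 27; ≤4: 1 1 2 3 5 6 9 11 15 18 23 27 34 39 47 54. r_4(15) = 54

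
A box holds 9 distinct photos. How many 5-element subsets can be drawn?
C(9,5) = 9!/(5!×4!) = 126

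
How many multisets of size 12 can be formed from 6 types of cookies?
C(12+6-1, 6-1) = C(17, 5) = 6188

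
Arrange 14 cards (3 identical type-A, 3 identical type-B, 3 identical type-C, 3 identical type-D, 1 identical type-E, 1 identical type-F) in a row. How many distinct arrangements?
14! / (3! × 3! × 3! × 3! × 1! × 1!) = 67267200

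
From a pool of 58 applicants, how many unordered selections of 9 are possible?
C(58,9) = 58!/(9!×49!) = 10648873950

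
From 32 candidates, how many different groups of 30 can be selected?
C(32,30) = 32!/(30!×2!) = 496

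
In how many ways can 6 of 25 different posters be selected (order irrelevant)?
C(25,6) = 25!/(6!×19!) = 177100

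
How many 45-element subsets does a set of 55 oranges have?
C(55,45) = 55!/(45!×10!) = 29248649430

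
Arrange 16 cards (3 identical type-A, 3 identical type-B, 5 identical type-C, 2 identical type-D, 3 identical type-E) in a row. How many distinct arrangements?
16! / (3! × 3! × 5! × 2! × 3!) = 403603200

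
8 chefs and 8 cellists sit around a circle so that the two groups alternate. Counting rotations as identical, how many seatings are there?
Fix one of the chefs: (8-1)! ways for the remaining chefs, × 8! ways for the cellists = 5040 × 40320 = 203212800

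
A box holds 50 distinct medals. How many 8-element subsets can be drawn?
C(50,8) = 50!/(8!×42!) = 536878650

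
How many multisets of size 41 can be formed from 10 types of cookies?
C(41+10-1, 10-1) = C(50, 9) = 2505433700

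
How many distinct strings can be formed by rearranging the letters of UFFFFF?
6! / (5! × 1!) = 6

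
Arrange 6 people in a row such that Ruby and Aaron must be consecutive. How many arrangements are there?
Treat the 2 as one block: (6-2+1)! × 2! = 120 × 2 = 240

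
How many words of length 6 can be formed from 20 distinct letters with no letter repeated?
P(20,6) = 20!/(20-6)! = 27907200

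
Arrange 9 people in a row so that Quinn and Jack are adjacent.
Treat as block: (9-1)! × 2! = 40320 × 2 = 80640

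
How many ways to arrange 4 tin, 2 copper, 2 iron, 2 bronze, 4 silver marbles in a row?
14! / (4! × 2! × 2! × 2! × 4!) = 18918900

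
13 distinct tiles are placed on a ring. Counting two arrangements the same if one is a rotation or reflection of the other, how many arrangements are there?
(13-1)!/2 = 479001600/2 = 239500800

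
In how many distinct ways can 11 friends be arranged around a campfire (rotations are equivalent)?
Circular: fix one position, arrange the rest. (11-1)! = 3628800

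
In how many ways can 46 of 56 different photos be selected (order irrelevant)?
C(56,46) = 56!/(46!×10!) = 35607051480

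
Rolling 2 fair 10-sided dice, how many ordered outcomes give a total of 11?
Coefficient of x^11 in (x + x² + ... + x^10)^2. By inclusion-exclusion on dice exceeding 10: Σ_j (-1)^j C(2,j)·C(11-1-10j, 1) = C(2,0)·C(10,1) = 1·10 = 10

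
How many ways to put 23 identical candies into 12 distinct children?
C(23+12-1, 12-1) = C(34, 11) = 286097760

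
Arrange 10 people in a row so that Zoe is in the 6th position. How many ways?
Fix one position: (10-1)! = 362880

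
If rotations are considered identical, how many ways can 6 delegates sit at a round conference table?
Circular: fix one position, arrange the rest. (6-1)! = 120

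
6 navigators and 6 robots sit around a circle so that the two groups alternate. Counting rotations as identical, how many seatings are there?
Fix one of the navigators: (6-1)! ways for the remaining navigators, × 6! ways for the robots = 120 × 720 = 86400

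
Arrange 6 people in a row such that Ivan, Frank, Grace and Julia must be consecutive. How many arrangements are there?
Treat the 4 as one block: (6-4+1)! × 4! = 6 × 24 = 144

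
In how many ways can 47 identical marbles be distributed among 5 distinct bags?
C(47+5-1, 5-1) = C(51, 4) = 249900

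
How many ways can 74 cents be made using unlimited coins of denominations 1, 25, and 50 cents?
Coefficient of x^74 in 1/(1-x^1) · 1/(1-x^25) · 1/(1-x^50). Case on j = number of 50-cent coins (j = 0..1); remainder r = 74 - 50j is made from {1,25} in ⌊r/25⌋+1 ways. r = 74, 24 → 3 + 1 = 4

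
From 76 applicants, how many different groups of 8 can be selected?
C(76,8) = 76!/(8!×68!) = 18855883575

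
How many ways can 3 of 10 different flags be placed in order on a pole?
P(10,3) = 10!/(10-3)! = 720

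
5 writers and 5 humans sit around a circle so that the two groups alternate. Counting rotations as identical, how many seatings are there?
Fix one of the writers: (5-1)! ways for the remaining writers, × 5! ways for the humans = 24 × 120 = 2880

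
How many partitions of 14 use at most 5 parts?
By conjugation, equals partitions of 14 into parts ≤ 5. Let r_j(i) = number of partitions of i into parts ≤ j, for i = 0..14. r_1(i) = 1 for all i; r_j(i) = r_{j-1}(i) + r_j(i-j). Rows j = 2..5: ≤2: 1 1 2 2 3 3 4 4 5 5 6 6 7 7 8; ≤3: 1 1 2 3 4 5 7 8 10 12 14 16 19 21 24; ≤4: 1 1 2 3 5 6 9 11 15 18 23 27 34 39 47; ≤5: 1 1 2 3 5 7 10 13 18 23 30 37 47 57 70. r_5(14) = 70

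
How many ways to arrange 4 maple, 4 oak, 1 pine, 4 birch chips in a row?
13! / (4! × 4! × 1! × 4!) = 450450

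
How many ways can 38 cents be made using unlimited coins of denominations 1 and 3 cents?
Coefficient of x^38 in 1/(1-x^1) · 1/(1-x^3). Use j coins of 3 for j = 0..⌊38/3⌋ = 12, the rest in 1s: 12 + 1 = 13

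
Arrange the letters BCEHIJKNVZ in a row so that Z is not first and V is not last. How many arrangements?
By inclusion-exclusion: 10! - 2×(10-1)! + (10-2)! = 3628800 - 725760 + 40320 = 2943360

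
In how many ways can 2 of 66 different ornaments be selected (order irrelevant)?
C(66,2) = 66!/(2!×64!) = 2145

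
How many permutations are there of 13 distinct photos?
13! = 6227020800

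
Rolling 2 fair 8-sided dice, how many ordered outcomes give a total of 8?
Coefficient of x^8 in (x + x² + ... + x^8)^2. By inclusion-exclusion on dice exceeding 8: Σ_j (-1)^j C(2,j)·C(8-1-8j, 1) = C(2,0)·C(7,1) = 1·7 = 7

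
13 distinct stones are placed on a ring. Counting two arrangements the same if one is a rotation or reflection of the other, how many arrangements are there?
(13-1)!/2 = 479001600/2 = 239500800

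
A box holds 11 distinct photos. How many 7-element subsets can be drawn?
C(11,7) = 11!/(7!×4!) = 330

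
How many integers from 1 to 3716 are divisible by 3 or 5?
⌊3716/3⌋ + ⌊3716/5⌋ - ⌊3716/15⌋ = 1238 + 743 - 247 = 1734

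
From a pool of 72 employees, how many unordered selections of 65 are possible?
C(72,65) = 72!/(65!×7!) = 1473109704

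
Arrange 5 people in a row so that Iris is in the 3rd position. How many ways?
Fix one position: (5-1)! = 24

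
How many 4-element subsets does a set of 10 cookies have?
C(10,4) = 10!/(4!×6!) = 210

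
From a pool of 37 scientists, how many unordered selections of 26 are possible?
C(37,26) = 37!/(26!×11!) = 854992152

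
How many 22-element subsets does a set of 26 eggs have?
C(26,22) = 26!/(22!×4!) = 14950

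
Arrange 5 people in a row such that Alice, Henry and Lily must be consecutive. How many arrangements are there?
Treat the 3 as one block: (5-3+1)! × 3! = 6 × 6 = 36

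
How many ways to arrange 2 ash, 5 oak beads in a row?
7! / (2! × 5!) = 21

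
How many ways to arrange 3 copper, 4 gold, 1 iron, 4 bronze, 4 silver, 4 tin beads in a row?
20! / (3! × 4! × 1! × 4! × 4! × 4!) = 1222160940000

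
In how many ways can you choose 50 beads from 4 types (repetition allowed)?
C(50+4-1, 4-1) = C(53, 3) = 23426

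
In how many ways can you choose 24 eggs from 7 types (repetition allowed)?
C(24+7-1, 7-1) = C(30, 6) = 593775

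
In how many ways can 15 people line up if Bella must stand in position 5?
Fix one position: (15-1)! = 87178291200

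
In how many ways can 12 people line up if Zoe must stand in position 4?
Fix one position: (12-1)! = 39916800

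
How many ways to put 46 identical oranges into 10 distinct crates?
C(46+10-1, 10-1) = C(55, 9) = 6358402050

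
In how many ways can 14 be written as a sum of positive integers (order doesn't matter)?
Pentagonal recurrence p(n) = p(n-1) + p(n-2) - p(n-5) - p(n-7) + p(n-12) + p(n-15) - ... gives p(0..13) = 1, 1, 2, 3, 5, 7, 11, 15, 22, 30, 42, 56, 77, 101. p(14) = p(13) + p(12) - p(9) - p(7) + p(2) = 101 + 77 - 30 - 15 + 2 = 135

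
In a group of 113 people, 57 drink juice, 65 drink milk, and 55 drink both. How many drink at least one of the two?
|A∪B| = |A| + |B| - |A∩B| = 57 + 65 - 55 = 67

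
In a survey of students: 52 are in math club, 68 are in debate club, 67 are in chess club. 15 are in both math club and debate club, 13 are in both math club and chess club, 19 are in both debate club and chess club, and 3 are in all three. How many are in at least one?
|A∪B∪C| = 52+68+67-15-13-19+3 = 143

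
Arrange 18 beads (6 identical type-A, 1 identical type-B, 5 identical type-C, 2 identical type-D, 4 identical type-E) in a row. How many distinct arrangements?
18! / (6! × 1! × 5! × 2! × 4!) = 1543782240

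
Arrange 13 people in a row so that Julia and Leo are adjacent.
Treat as block: (13-1)! × 2! = 479001600 × 2 = 958003200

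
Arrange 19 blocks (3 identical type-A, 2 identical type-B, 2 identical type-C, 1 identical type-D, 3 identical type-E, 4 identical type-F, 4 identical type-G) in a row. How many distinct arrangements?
19! / (3! × 2! × 2! × 1! × 3! × 4! × 4!) = 1466593128000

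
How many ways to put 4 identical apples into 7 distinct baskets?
C(4+7-1, 7-1) = C(10, 6) = 210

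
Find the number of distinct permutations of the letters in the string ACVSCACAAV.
10! / (2! × 3! × 1! × 4!) = 12600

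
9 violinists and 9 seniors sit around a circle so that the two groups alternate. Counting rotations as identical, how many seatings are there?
Fix one of the violinists: (9-1)! ways for the remaining violinists, × 9! ways for the seniors = 40320 × 362880 = 14631321600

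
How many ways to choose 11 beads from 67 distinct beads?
C(67,11) = 67!/(11!×56!) = 1285063345176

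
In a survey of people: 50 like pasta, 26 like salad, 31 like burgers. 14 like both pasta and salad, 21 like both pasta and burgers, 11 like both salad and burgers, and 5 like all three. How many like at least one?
|A∪B∪C| = 50+26+31-14-21-11+5 = 66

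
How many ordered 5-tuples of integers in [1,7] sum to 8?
Coefficient of x^8 in (x + x² + ... + x^7)^5. By inclusion-exclusion on dice exceeding 7: Σ_j (-1)^j C(5,j)·C(8-1-7j, 4) = C(5,0)·C(7,4) = 1·35 = 35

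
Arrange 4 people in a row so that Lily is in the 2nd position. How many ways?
Fix one position: (4-1)! = 6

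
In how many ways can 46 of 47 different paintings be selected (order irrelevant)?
C(47,46) = 47!/(46!×1!) = 47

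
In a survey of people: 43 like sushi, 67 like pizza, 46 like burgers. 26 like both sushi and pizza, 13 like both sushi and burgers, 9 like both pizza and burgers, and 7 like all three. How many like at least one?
|A∪B∪C| = 43+67+46-26-13-9+7 = 115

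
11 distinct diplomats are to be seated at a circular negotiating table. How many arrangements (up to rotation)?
Circular: fix one position, arrange the rest. (11-1)! = 3628800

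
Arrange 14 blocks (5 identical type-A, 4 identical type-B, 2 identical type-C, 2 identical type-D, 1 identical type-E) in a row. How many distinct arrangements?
14! / (5! × 4! × 2! × 2! × 1!) = 7567560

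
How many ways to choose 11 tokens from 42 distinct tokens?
C(42,11) = 42!/(11!×31!) = 4280561376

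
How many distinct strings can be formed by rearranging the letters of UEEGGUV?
7! / (2! × 2! × 2! × 1!) = 630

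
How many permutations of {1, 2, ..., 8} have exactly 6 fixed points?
Choose the 6 fixed points C(8,6) = 28, derange the rest: !2 = Σ_{j=0}^{2} (-1)^j·2!/j! = 2 - 2 + 1 = 1. Product = 28 × 1 = 28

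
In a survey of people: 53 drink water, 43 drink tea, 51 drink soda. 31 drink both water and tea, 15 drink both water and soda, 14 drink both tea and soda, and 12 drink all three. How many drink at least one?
|A∪B∪C| = 53+43+51-31-15-14+12 = 99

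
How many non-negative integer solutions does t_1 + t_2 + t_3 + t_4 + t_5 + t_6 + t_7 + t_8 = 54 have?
C(54+8-1, 8-1) = C(61, 7) = 436270780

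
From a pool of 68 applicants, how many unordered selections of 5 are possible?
C(68,5) = 68!/(5!×63!) = 10424128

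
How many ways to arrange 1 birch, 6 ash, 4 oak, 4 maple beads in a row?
15! / (1! × 6! × 4! × 4!) = 3153150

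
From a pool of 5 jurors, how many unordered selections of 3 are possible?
C(5,3) = 5!/(3!×2!) = 10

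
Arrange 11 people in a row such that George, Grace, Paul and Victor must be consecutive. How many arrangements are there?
Treat the 4 as one block: (11-4+1)! × 4! = 40320 × 24 = 967680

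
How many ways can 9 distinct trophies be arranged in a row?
9! = 362880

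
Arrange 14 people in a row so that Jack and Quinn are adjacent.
Treat as block: (14-1)! × 2! = 6227020800 × 2 = 12454041600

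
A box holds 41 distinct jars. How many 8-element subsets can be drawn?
C(41,8) = 41!/(8!×33!) = 95548245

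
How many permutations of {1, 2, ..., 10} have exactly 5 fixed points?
Choose the 5 fixed points C(10,5) = 252, derange the rest: !5 = Σ_{j=0}^{5} (-1)^j·5!/j! = 120 - 120 + 60 - 20 + 5 - 1 = 44. Product = 252 × 44 = 11088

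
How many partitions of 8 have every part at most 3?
Let r_j(i) = number of partitions of i into parts ≤ j, for i = 0..8. r_1(i) = 1 for all i; r_j(i) = r_{j-1}(i) + r_j(i-j). Rows j = 2..3: ≤2: 1 1 2 2 3 3 4 4 5; ≤3: 1 1 2 3 4 5 7 8 10. r_3(8) = 10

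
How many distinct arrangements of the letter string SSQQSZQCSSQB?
12! / (1! × 5! × 4! × 1! × 1!) = 166320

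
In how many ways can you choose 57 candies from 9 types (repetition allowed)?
C(57+9-1, 9-1) = C(65, 8) = 5047381560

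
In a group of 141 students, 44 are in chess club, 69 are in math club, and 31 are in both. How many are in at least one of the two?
|A∪B| = |A| + |B| - |A∩B| = 44 + 69 - 31 = 82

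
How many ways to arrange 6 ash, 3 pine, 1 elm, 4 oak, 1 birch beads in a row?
15! / (6! × 3! × 1! × 4! × 1!) = 12612600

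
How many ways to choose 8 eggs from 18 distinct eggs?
C(18,8) = 18!/(8!×10!) = 43758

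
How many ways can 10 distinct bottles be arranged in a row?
10! = 3628800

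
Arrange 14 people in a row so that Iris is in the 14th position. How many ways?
Fix one position: (14-1)! = 6227020800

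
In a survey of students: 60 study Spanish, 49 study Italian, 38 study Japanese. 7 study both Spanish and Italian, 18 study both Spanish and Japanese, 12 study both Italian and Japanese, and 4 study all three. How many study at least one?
|A∪B∪C| = 60+49+38-7-18-12+4 = 114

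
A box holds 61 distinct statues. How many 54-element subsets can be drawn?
C(61,54) = 61!/(54!×7!) = 436270780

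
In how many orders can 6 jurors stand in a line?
6! = 720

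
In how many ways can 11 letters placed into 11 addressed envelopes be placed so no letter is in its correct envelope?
!11 = Σ_{j=0}^{11} (-1)^j·11!/j! = 39916800 - 39916800 + 19958400 - 6652800 + 1663200 - 332640 + 55440 - 7920 + 990 - 110 + 11 - 1 = 14684570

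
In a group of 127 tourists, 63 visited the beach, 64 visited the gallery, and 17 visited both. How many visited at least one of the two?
|A∪B| = |A| + |B| - |A∩B| = 63 + 64 - 17 = 110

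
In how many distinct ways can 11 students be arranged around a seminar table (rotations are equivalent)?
Circular: fix one position, arrange the rest. (11-1)! = 3628800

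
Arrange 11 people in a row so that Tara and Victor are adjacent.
Treat as block: (11-1)! × 2! = 3628800 × 2 = 7257600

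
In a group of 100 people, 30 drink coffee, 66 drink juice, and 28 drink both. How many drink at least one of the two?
|A∪B| = |A| + |B| - |A∩B| = 30 + 66 - 28 = 68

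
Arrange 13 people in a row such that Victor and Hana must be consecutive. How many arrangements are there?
Treat the 2 as one block: (13-2+1)! × 2! = 479001600 × 2 = 958003200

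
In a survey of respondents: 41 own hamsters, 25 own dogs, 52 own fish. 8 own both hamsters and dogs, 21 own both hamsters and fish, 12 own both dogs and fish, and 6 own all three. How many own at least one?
|A∪B∪C| = 41+25+52-8-21-12+6 = 83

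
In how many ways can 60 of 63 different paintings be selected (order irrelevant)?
C(63,60) = 63!/(60!×3!) = 39711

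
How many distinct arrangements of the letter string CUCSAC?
6! / (1! × 1! × 1! × 3!) = 120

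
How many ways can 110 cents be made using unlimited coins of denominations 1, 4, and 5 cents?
Coefficient of x^110 in 1/(1-x^1) · 1/(1-x^4) · 1/(1-x^5). Case on j = number of 5-cent coins (j = 0..22); remainder r = 110 - 5j is made from {1,4} in ⌊r/4⌋+1 ways. r = 110, 105, 100, 95, 90, 85, 80, 75, 70, 65, 60, 55, 50, 45, 40, 35, 30, 25, 20, 15, 10, 5, 0 → 28 + 27 + 26 + 24 + 23 + 22 + 21 + 19 + 18 + 17 + 16 + 14 + 13 + 12 + 11 + 9 + 8 + 7 + 6 + 4 + 3 + 2 + 1 = 331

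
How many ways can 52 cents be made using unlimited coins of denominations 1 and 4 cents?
Coefficient of x^52 in 1/(1-x^1) · 1/(1-x^4). Use j coins of 4 for j = 0..⌊52/4⌋ = 13, the rest in 1s: 13 + 1 = 14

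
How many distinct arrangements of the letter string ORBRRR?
6! / (1! × 1! × 4!) = 30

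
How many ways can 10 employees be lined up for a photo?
10! = 3628800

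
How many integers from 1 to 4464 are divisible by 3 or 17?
⌊4464/3⌋ + ⌊4464/17⌋ - ⌊4464/51⌋ = 1488 + 262 - 87 = 1663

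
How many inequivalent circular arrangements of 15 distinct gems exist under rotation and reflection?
(15-1)!/2 = 87178291200/2 = 43589145600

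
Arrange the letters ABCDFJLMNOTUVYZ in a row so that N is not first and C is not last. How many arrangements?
By inclusion-exclusion: 15! - 2×(15-1)! + (15-2)! = 1307674368000 - 174356582400 + 6227020800 = 1139544806400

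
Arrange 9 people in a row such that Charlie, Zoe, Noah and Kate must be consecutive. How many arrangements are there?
Treat the 4 as one block: (9-4+1)! × 4! = 720 × 24 = 17280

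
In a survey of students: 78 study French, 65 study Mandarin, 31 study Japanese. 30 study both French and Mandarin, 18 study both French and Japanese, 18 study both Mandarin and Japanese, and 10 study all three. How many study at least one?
|A∪B∪C| = 78+65+31-30-18-18+10 = 118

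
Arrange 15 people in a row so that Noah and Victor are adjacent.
Treat as block: (15-1)! × 2! = 87178291200 × 2 = 174356582400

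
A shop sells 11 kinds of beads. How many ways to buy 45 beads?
C(45+11-1, 11-1) = C(55, 10) = 29248649430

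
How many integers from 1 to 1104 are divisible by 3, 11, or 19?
⌊1104/3⌋+⌊1104/11⌋+⌊1104/19⌋ - ⌊1104/33⌋-⌊1104/57⌋-⌊1104/209⌋ + ⌊1104/627⌋ = 368+100+58 - 33-19-5 + 1 = 470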